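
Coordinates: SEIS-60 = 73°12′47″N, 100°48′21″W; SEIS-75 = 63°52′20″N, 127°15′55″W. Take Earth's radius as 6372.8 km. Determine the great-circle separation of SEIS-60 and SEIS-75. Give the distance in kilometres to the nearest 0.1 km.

SEIS-60: φ = +73.21306°, λ = -100.80583°
SEIS-75: φ = +63.87222°, λ = -127.26528°
Δφ = -9.3408°,  Δλ = -26.4594°
a = sin²(Δφ/2) + cos φ₁ cos φ₂ sin²(Δλ/2) = 0.013291
c = 2·arcsin(√a) = 0.231089 rad = 13.2404°
d = R·c = 6372.8 × 0.231089 = 1472.7 km

1472.7 km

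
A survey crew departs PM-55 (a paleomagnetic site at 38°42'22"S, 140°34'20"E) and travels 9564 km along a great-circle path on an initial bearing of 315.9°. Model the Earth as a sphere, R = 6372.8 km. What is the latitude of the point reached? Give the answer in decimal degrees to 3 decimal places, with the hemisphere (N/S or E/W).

PM-55: φ = -38.70611°, λ = +140.57222°
δ = d/R = 9564/6372.8 = 1.500753 rad
φ₂ = arcsin(sin φ₁ cos δ + cos φ₁ sin δ cos θ)
   = arcsin(-0.62533·0.06999 + 0.78036·0.99755·0.71813) = 31.01494°
λ₂ = λ₁ + atan2(sin θ sin δ cos φ₁, cos δ − sin φ₁ sin φ₂) = 86.47518°

31.015°N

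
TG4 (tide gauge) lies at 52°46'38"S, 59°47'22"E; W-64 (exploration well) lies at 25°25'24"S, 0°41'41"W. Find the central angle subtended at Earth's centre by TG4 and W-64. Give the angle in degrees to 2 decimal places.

TG4: φ = -52.77722°, λ = +59.78944°
W-64: φ = -25.42333°, λ = -0.69472°
Δφ = 27.3539°,  Δλ = -60.4842°
a = sin²(Δφ/2) + cos φ₁ cos φ₂ sin²(Δλ/2) = 0.194495
c = 2·arcsin(√a) = 0.913461 rad = 52.3375°

52.34°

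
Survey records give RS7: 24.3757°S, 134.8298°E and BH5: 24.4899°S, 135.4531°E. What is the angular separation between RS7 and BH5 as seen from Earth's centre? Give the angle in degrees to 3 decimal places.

Δφ = -0.1142°,  Δλ = 0.6233°
a = sin²(Δφ/2) + cos φ₁ cos φ₂ sin²(Δλ/2) = 0.000026
c = 2·arcsin(√a) = 0.010103 rad = 0.5789°

0.579°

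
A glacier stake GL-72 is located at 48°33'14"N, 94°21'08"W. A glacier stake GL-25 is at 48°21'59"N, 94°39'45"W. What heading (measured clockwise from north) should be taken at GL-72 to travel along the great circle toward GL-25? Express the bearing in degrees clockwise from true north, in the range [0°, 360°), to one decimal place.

GL-72: φ = +48.55389°, λ = -94.35222°
GL-25: φ = +48.36639°, λ = -94.66250°
Δλ = -0.3103°
y = sin Δλ · cos φ₂ = -0.003598
x = cos φ₁ sin φ₂ − sin φ₁ cos φ₂ cos Δλ = -0.003265
θ = atan2(y, x) = -132.2256° → 227.7744° (mod 360°)

227.8°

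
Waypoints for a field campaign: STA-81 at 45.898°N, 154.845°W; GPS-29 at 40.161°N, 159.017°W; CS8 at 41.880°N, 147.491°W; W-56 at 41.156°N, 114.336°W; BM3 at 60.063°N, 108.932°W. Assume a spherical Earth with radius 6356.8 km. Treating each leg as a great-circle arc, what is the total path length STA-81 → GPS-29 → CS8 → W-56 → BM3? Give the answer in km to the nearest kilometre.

STA-81→GPS-29: c = 0.113358 rad, d = 720.59 km
GPS-29→CS8: c = 0.154585 rad, d = 982.67 km
CS8→W-56: c = 0.430747 rad, d = 2738.17 km
W-56→BM3: c = 0.335105 rad, d = 2130.20 km
Total = 720.59 + 982.67 + 2738.17 + 2130.20 = 6571.63 km

6572 km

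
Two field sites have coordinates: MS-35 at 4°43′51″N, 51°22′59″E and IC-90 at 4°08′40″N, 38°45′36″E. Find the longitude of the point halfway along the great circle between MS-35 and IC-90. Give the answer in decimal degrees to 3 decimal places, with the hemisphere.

MS-35: φ = +4.73083°, λ = +51.38306°
IC-90: φ = +4.14444°, λ = +38.76000°
Bx = cos φ₂ cos Δλ = 0.973277,  By = cos φ₂ sin Δλ = -0.217964
φₘ = atan2(sin φ₁ + sin φ₂, √((cos φ₁ + Bx)² + By²)) = 4.46459°
λₘ = λ₁ + atan2(By, cos φ₁ + Bx) = 45.06901°

45.069°E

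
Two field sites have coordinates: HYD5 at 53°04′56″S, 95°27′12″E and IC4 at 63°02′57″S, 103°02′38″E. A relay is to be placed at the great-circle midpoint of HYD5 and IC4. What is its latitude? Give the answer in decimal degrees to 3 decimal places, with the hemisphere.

HYD5: φ = -53.08222°, λ = +95.45333°
IC4: φ = -63.04917°, λ = +103.04389°
Bx = cos φ₂ cos Δλ = 0.449254,  By = cos φ₂ sin Δλ = 0.059868
φₘ = atan2(sin φ₁ + sin φ₂, √((cos φ₁ + Bx)² + By²)) = -58.12103°
λₘ = λ₁ + atan2(By, cos φ₁ + Bx) = 98.71688°

58.121°S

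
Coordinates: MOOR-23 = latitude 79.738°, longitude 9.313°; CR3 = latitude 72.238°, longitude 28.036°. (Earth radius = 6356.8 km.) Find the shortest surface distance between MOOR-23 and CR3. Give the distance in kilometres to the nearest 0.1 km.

Δφ = -7.5000°,  Δλ = 18.7230°
a = sin²(Δφ/2) + cos φ₁ cos φ₂ sin²(Δλ/2) = 0.005716
c = 2·arcsin(√a) = 0.151347 rad = 8.6715°
d = R·c = 6356.8 × 0.151347 = 962.1 km

962.1 km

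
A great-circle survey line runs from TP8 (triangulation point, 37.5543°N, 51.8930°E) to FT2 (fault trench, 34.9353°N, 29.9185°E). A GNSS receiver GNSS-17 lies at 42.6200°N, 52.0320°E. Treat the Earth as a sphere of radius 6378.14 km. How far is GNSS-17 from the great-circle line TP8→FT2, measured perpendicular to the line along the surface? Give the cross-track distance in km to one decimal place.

563.3 km

δ₁₃ = central angle TP8→GNSS-17 = 0.088433 rad  (haversine)
θ₁₃ = bearing TP8→GNSS-17 = 1.158°,  θ₁₂ = bearing TP8→FT2 = 268.246°
dₓₜ = R·arcsin(sin δ₁₃ · sin(θ₁₃ − θ₁₂)) = 6378.14·arcsin(0.08832·sin(-267.088°)) = 563.305 km
|dₓₜ| = 563.305 km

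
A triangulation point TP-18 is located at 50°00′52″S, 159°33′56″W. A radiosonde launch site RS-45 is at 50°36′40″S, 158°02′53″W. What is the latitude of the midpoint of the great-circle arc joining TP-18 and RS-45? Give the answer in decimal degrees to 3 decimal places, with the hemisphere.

TP-18: φ = -50.01444°, λ = -159.56556°
RS-45: φ = -50.61111°, λ = -158.04806°
Bx = cos φ₂ cos Δλ = 0.634358,  By = cos φ₂ sin Δλ = 0.016805
φₘ = atan2(sin φ₁ + sin φ₂, √((cos φ₁ + Bx)² + By²)) = -50.31525°
λₘ = λ₁ + atan2(By, cos φ₁ + Bx) = -158.81157°

50.315°S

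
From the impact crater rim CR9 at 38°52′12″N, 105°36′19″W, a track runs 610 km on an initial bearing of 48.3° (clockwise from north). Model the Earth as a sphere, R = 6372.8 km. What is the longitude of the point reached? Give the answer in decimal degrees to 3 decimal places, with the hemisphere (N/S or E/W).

100.061°W

CR9: φ = +38.87000°, λ = -105.60528°
δ = d/R = 610/6372.8 = 0.095719 rad
φ₂ = arcsin(sin φ₁ cos δ + cos φ₁ sin δ cos θ)
   = arcsin(0.62756·0.99542 + 0.77857·0.09557·0.66523) = 42.39074°
λ₂ = λ₁ + atan2(sin θ sin δ cos φ₁, cos δ − sin φ₁ sin φ₂) = -100.06083°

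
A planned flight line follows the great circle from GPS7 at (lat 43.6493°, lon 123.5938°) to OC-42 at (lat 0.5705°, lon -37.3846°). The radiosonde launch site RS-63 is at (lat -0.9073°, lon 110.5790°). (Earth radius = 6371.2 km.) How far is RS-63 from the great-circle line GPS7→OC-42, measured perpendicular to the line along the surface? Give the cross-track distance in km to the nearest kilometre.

δ₁₃ = central angle GPS7→RS-63 = 0.803804 rad  (haversine)
θ₁₃ = bearing GPS7→RS-63 = 198.225°,  θ₁₂ = bearing GPS7→OC-42 = 333.710°
dₓₜ = R·arcsin(sin δ₁₃ · sin(θ₁₃ − θ₁₂)) = 6371.2·arcsin(0.72000·sin(-135.486°)) = -3371.197 km
|dₓₜ| = 3371.197 km

3371 km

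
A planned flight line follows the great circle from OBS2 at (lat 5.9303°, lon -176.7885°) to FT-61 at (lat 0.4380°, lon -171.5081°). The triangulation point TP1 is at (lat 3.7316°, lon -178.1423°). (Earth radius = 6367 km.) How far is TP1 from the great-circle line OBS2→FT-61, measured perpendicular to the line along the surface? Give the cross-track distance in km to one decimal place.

δ₁₃ = central angle OBS2→TP1 = 0.045021 rad  (haversine)
θ₁₃ = bearing OBS2→TP1 = 211.591°,  θ₁₂ = bearing OBS2→FT-61 = 135.993°
dₓₜ = R·arcsin(sin δ₁₃ · sin(θ₁₃ − θ₁₂)) = 6367·arcsin(0.04501·sin(75.598°)) = 277.633 km
|dₓₜ| = 277.633 km

277.6 km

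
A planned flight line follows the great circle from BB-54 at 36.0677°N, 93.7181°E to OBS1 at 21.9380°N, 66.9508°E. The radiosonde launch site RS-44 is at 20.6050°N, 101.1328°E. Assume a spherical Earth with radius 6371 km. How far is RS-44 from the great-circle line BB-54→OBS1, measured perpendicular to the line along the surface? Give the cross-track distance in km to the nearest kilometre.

1864 km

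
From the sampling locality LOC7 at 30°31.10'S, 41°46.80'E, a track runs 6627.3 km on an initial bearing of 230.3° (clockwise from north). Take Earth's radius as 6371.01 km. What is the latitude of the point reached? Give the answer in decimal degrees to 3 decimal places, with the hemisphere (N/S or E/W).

47.020°S

LOC7: φ = -30.51833°, λ = +41.78000°
δ = d/R = 6627.3/6371.01 = 1.040228 rad
φ₂ = arcsin(sin φ₁ cos δ + cos φ₁ sin δ cos θ)
   = arcsin(-0.50781·0.50602 + 0.86147·0.86252·-0.63877) = -47.01993°
λ₂ = λ₁ + atan2(sin θ sin δ cos φ₁, cos δ − sin φ₁ sin φ₂) = -34.97976°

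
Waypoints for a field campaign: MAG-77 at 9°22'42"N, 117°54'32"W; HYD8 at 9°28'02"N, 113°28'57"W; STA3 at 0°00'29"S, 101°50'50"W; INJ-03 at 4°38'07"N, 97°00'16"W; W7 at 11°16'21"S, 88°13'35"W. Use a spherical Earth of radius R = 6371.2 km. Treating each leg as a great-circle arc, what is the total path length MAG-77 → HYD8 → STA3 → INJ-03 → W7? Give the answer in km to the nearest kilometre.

4913 km

MAG-77: φ = +9.37833°, λ = -117.90889°
HYD8: φ = +9.46722°, λ = -113.48250°
STA3: φ = -0.00806°, λ = -101.84722°
INJ-03: φ = +4.63528°, λ = -97.00444°
W7: φ = -11.27250°, λ = -88.22639°
MAG-77→HYD8: c = 0.076228 rad, d = 485.66 km
HYD8→STA3: c = 0.261173 rad, d = 1663.98 km
STA3→INJ-03: c = 0.117031 rad, d = 745.63 km
INJ-03→W7: c = 0.316744 rad, d = 2018.04 km
Total = 485.66 + 1663.98 + 745.63 + 2018.04 = 4913.31 km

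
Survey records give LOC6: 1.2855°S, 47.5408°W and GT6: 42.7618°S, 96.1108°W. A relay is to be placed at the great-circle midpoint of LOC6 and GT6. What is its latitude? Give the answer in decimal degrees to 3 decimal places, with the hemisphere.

Bx = cos φ₂ cos Δλ = 0.485812,  By = cos φ₂ sin Δλ = -0.550464
φₘ = atan2(sin φ₁ + sin φ₂, √((cos φ₁ + Bx)² + By²)) = -23.87992°
λₘ = λ₁ + atan2(By, cos φ₁ + Bx) = -67.87264°

23.880°S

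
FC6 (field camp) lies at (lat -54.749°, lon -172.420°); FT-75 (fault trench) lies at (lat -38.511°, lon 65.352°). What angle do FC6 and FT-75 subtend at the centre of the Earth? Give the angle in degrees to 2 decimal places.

74.48°

Δφ = 16.2380°,  Δλ = -122.2280°
a = sin²(Δφ/2) + cos φ₁ cos φ₂ sin²(Δλ/2) = 0.366178
c = 2·arcsin(√a) = 1.299850 rad = 74.4759°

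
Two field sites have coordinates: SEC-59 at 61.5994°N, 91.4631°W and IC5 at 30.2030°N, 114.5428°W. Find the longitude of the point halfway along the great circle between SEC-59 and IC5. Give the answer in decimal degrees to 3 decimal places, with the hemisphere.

Bx = cos φ₂ cos Δλ = 0.795074,  By = cos φ₂ sin Δλ = -0.338795
φₘ = atan2(sin φ₁ + sin φ₂, √((cos φ₁ + Bx)² + By²)) = 46.43563°
λₘ = λ₁ + atan2(By, cos φ₁ + Bx) = -106.39198°

106.392°W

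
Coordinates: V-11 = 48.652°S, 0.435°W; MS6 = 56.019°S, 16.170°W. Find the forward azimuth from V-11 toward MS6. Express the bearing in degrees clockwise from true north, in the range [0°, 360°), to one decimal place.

226.5°

Δλ = -15.7350°
y = sin Δλ · cos φ₂ = -0.151572
x = cos φ₁ sin φ₂ − sin φ₁ cos φ₂ cos Δλ = -0.143948
θ = atan2(y, x) = -133.5221° → 226.4779° (mod 360°)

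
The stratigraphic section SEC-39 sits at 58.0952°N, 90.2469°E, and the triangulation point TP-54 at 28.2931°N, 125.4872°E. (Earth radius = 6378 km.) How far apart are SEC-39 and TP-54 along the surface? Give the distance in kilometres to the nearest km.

Δφ = -29.8021°,  Δλ = 35.2403°
a = sin²(Δφ/2) + cos φ₁ cos φ₂ sin²(Δλ/2) = 0.108768
c = 2·arcsin(√a) = 0.672185 rad = 38.5134°
d = R·c = 6378 × 0.672185 = 4287.2 km

4287 km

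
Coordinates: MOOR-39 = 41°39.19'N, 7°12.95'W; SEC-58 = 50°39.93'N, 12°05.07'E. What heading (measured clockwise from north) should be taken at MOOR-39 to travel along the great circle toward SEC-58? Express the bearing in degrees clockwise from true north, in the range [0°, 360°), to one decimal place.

49.3°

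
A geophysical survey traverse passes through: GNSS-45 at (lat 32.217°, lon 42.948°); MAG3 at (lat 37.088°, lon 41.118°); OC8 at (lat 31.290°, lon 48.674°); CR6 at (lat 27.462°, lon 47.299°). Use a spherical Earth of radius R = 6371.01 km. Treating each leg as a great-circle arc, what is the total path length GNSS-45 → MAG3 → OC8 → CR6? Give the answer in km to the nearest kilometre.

1960 km

GNSS-45→MAG3: c = 0.088977 rad, d = 566.87 km
MAG3→OC8: c = 0.148696 rad, d = 947.35 km
OC8→CR6: c = 0.070005 rad, d = 446.00 km
Total = 566.87 + 947.35 + 446.00 = 1960.22 km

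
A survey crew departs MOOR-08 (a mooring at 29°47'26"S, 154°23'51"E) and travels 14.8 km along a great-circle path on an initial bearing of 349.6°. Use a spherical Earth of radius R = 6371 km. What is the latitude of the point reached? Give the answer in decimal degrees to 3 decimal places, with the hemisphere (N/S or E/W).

29.660°S

MOOR-08: φ = -29.79056°, λ = +154.39750°
δ = d/R = 14.8/6371 = 0.002323 rad
φ₂ = arcsin(sin φ₁ cos δ + cos φ₁ sin δ cos θ)
   = arcsin(-0.49683·1.00000 + 0.86785·0.00232·0.98357) = -29.65964°
λ₂ = λ₁ + atan2(sin θ sin δ cos φ₁, cos δ − sin φ₁ sin φ₂) = 154.36985°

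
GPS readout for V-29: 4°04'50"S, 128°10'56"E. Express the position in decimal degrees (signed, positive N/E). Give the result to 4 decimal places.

lat: 4.0806° S → -4.0806°
lon: 128.1822° E → +128.1822°

-4.0806°, +128.1822°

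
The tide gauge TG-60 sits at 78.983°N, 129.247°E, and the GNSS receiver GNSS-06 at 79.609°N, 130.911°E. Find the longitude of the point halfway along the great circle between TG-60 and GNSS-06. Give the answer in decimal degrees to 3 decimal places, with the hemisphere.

130.055°E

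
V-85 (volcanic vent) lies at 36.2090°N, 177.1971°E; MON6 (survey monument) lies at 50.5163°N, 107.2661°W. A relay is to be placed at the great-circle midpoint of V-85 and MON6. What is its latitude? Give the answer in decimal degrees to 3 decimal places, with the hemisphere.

49.952°N

Bx = cos φ₂ cos Δλ = 0.158811,  By = cos φ₂ sin Δλ = 0.615707
φₘ = atan2(sin φ₁ + sin φ₂, √((cos φ₁ + Bx)² + By²)) = 49.95169°
λₘ = λ₁ + atan2(By, cos φ₁ + Bx) = -150.28171°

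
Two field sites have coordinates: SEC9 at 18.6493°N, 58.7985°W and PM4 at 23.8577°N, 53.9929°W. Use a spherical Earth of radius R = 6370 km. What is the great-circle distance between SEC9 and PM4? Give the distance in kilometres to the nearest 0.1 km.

Δφ = 5.2084°,  Δλ = 4.8056°
a = sin²(Δφ/2) + cos φ₁ cos φ₂ sin²(Δλ/2) = 0.003588
c = 2·arcsin(√a) = 0.119864 rad = 6.8677°
d = R·c = 6370 × 0.119864 = 763.5 km

763.5 km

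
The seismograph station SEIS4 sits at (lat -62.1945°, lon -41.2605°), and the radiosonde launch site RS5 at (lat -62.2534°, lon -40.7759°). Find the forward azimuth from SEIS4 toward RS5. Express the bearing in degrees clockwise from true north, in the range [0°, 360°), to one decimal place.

Δλ = 0.4846°
y = sin Δλ · cos φ₂ = 0.003938
x = cos φ₁ sin φ₂ − sin φ₁ cos φ₂ cos Δλ = -0.001043
θ = atan2(y, x) = 104.8322° → 104.8322° (mod 360°)

104.8°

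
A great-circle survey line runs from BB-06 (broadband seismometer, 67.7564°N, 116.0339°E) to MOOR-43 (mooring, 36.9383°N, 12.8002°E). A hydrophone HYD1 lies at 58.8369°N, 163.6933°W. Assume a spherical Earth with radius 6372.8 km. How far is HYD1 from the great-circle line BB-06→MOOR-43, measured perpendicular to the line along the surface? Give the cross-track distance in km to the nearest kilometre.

2962 km

δ₁₃ = central angle BB-06→HYD1 = 0.600389 rad  (haversine)
θ₁₃ = bearing BB-06→HYD1 = 64.526°,  θ₁₂ = bearing BB-06→MOOR-43 = 297.024°
dₓₜ = R·arcsin(sin δ₁₃ · sin(θ₁₃ − θ₁₂)) = 6372.8·arcsin(0.56496·sin(-232.498°)) = 2961.798 km
|dₓₜ| = 2961.798 km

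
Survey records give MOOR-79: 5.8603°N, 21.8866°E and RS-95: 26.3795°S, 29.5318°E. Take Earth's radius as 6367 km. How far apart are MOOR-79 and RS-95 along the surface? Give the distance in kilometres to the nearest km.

Δφ = -32.2398°,  Δλ = 7.6452°
a = sin²(Δφ/2) + cos φ₁ cos φ₂ sin²(Δλ/2) = 0.081050
c = 2·arcsin(√a) = 0.577370 rad = 33.0809°
d = R·c = 6367 × 0.577370 = 3676.1 km

3676 km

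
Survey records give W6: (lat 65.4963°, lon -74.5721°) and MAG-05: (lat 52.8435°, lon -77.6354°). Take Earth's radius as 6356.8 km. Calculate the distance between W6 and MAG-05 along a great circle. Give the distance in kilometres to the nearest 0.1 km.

1414.1 km

Δφ = -12.6528°,  Δλ = -3.0633°
a = sin²(Δφ/2) + cos φ₁ cos φ₂ sin²(Δλ/2) = 0.012321
c = 2·arcsin(√a) = 0.222461 rad = 12.7461°
d = R·c = 6356.8 × 0.222461 = 1414.1 km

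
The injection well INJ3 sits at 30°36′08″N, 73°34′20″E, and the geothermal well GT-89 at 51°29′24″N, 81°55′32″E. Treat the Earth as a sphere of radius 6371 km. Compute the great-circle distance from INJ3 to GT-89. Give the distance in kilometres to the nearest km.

INJ3: φ = +30.60222°, λ = +73.57222°
GT-89: φ = +51.49000°, λ = +81.92556°
Δφ = 20.8878°,  Δλ = 8.3533°
a = sin²(Δφ/2) + cos φ₁ cos φ₂ sin²(Δλ/2) = 0.035703
c = 2·arcsin(√a) = 0.380188 rad = 21.7832°
d = R·c = 6371 × 0.380188 = 2422.2 km

2422 km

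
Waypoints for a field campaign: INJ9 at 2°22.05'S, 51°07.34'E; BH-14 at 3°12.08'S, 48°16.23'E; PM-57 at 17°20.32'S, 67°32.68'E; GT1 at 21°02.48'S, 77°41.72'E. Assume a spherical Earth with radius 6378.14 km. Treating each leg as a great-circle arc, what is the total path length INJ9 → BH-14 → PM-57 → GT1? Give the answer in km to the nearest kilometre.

4102 km

INJ9: φ = -2.36750°, λ = +51.12233°
BH-14: φ = -3.20133°, λ = +48.27050°
PM-57: φ = -17.33867°, λ = +67.54467°
GT1: φ = -21.04133°, λ = +77.69533°
INJ9→BH-14: c = 0.051801 rad, d = 330.39 km
BH-14→PM-57: c = 0.412071 rad, d = 2628.25 km
PM-57→GT1: c = 0.179305 rad, d = 1143.63 km
Total = 330.39 + 2628.25 + 1143.63 = 4102.27 km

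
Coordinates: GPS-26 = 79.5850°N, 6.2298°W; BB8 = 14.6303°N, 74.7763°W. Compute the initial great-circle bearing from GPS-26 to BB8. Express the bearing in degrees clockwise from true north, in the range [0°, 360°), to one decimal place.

251.4°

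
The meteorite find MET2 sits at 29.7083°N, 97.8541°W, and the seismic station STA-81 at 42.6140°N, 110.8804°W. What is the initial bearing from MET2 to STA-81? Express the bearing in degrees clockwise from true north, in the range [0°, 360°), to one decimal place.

Δλ = -13.0263°
y = sin Δλ · cos φ₂ = -0.165878
x = cos φ₁ sin φ₂ − sin φ₁ cos φ₂ cos Δλ = 0.232732
θ = atan2(y, x) = -35.4790° → 324.5210° (mod 360°)

324.5°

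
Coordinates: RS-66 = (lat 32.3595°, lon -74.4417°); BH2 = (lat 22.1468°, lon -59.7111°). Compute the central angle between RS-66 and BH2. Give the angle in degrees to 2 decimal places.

Δφ = -10.2127°,  Δλ = 14.7306°
a = sin²(Δφ/2) + cos φ₁ cos φ₂ sin²(Δλ/2) = 0.020780
c = 2·arcsin(√a) = 0.289310 rad = 16.5762°

16.58°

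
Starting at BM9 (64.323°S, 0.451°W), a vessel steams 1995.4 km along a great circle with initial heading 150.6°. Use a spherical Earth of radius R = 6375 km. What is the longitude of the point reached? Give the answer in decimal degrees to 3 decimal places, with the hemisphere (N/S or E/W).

41.112°E

δ = d/R = 1995.4/6375 = 0.313004 rad
φ₂ = arcsin(sin φ₁ cos δ + cos φ₁ sin δ cos θ)
   = arcsin(-0.90125·0.95141 + 0.43330·0.30792·-0.87121) = -76.83023°
λ₂ = λ₁ + atan2(sin θ sin δ cos φ₁, cos δ − sin φ₁ sin φ₂) = 41.11236°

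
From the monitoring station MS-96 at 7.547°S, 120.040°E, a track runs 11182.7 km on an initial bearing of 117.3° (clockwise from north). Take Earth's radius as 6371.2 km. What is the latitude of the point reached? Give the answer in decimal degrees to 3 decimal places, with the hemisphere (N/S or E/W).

25.017°S

δ = d/R = 11182.7/6371.2 = 1.755195 rad
φ₂ = arcsin(sin φ₁ cos δ + cos φ₁ sin δ cos θ)
   = arcsin(-0.13134·-0.18336 + 0.99134·0.98305·-0.45865) = -25.01695°
λ₂ = λ₁ + atan2(sin θ sin δ cos φ₁, cos δ − sin φ₁ sin φ₂) = -134.53754°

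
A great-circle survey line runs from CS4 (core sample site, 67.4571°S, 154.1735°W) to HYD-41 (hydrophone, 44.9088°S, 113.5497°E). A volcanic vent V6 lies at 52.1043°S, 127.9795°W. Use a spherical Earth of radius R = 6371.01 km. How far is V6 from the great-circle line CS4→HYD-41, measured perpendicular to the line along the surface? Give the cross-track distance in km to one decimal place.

δ₁₃ = central angle CS4→V6 = 0.347781 rad  (haversine)
θ₁₃ = bearing CS4→V6 = 52.705°,  θ₁₂ = bearing CS4→HYD-41 = 247.258°
dₓₜ = R·arcsin(sin δ₁₃ · sin(θ₁₃ − θ₁₂)) = 6371.01·arcsin(0.34081·sin(-194.552°)) = 546.241 km
|dₓₜ| = 546.241 km

546.2 km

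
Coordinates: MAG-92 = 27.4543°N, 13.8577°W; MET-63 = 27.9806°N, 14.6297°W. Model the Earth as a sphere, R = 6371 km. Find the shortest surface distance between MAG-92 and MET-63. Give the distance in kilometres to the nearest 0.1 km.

95.9 km

Δφ = 0.5263°,  Δλ = -0.7720°
a = sin²(Δφ/2) + cos φ₁ cos φ₂ sin²(Δλ/2) = 0.000057
c = 2·arcsin(√a) = 0.015055 rad = 0.8626°
d = R·c = 6371 × 0.015055 = 95.9 km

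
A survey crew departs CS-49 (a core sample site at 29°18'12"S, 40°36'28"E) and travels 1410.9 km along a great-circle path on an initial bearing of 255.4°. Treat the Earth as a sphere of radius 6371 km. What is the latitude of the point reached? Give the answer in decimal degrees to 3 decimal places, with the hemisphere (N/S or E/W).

CS-49: φ = -29.30333°, λ = +40.60778°
δ = d/R = 1410.9/6371 = 0.221457 rad
φ₂ = arcsin(sin φ₁ cos δ + cos φ₁ sin δ cos θ)
   = arcsin(-0.48943·0.97558 + 0.87204·0.21965·-0.25207) = -31.71962°
λ₂ = λ₁ + atan2(sin θ sin δ cos φ₁, cos δ − sin φ₁ sin φ₂) = 26.13719°

31.720°S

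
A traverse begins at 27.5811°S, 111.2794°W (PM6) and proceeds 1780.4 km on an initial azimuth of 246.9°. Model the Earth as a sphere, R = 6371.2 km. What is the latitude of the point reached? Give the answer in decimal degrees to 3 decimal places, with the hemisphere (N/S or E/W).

32.749°S

δ = d/R = 1780.4/6371.2 = 0.279445 rad
φ₂ = arcsin(sin φ₁ cos δ + cos φ₁ sin δ cos θ)
   = arcsin(-0.46300·0.96121 + 0.88636·0.27582·-0.39234) = -32.74905°
λ₂ = λ₁ + atan2(sin θ sin δ cos φ₁, cos δ − sin φ₁ sin φ₂) = -128.83650°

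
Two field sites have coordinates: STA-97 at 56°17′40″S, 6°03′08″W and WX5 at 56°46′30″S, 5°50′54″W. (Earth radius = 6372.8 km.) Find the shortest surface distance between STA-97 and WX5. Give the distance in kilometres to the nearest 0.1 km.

54.9 km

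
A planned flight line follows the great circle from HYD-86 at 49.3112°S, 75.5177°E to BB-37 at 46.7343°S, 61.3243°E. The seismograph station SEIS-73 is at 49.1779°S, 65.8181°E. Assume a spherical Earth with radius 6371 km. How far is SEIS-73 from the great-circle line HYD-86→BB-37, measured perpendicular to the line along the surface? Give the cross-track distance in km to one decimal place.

δ₁₃ = central angle HYD-86→SEIS-73 = 0.110466 rad  (haversine)
θ₁₃ = bearing HYD-86→SEIS-73 = 267.526°,  θ₁₂ = bearing HYD-86→BB-37 = 279.822°
dₓₜ = R·arcsin(sin δ₁₃ · sin(θ₁₃ − θ₁₂)) = 6371·arcsin(0.11024·sin(-12.297°)) = -149.599 km
|dₓₜ| = 149.599 km

149.6 km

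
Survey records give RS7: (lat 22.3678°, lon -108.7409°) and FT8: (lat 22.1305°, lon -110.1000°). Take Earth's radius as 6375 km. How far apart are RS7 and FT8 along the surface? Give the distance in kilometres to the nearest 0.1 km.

142.4 km

Δφ = -0.2373°,  Δλ = -1.3591°
a = sin²(Δφ/2) + cos φ₁ cos φ₂ sin²(Δλ/2) = 0.000125
c = 2·arcsin(√a) = 0.022342 rad = 1.2801°
d = R·c = 6375 × 0.022342 = 142.4 km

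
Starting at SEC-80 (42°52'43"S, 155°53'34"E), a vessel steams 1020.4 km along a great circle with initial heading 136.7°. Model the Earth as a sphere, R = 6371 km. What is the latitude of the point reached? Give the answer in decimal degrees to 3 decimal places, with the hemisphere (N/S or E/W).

49.182°S

SEC-80: φ = -42.87861°, λ = +155.89278°
δ = d/R = 1020.4/6371 = 0.160163 rad
φ₂ = arcsin(sin φ₁ cos δ + cos φ₁ sin δ cos θ)
   = arcsin(-0.68045·0.98720 + 0.73280·0.15948·-0.72777) = -49.18206°
λ₂ = λ₁ + atan2(sin θ sin δ cos φ₁, cos δ − sin φ₁ sin φ₂) = 165.52516°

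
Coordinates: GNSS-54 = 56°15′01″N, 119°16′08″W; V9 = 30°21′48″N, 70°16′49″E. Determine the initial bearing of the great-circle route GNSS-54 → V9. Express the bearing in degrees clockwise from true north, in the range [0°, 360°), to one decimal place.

351.8°

GNSS-54: φ = +56.25028°, λ = -119.26889°
V9: φ = +30.36333°, λ = +70.28028°
Δλ = -170.4508°
y = sin Δλ · cos φ₂ = -0.143139
x = cos φ₁ sin φ₂ − sin φ₁ cos φ₂ cos Δλ = 0.988313
θ = atan2(y, x) = -8.2410° → 351.7590° (mod 360°)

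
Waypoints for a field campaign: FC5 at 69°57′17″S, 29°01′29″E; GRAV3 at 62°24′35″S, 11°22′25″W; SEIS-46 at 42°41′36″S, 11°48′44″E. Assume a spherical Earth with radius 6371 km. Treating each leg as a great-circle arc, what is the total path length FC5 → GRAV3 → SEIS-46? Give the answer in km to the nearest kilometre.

4614 km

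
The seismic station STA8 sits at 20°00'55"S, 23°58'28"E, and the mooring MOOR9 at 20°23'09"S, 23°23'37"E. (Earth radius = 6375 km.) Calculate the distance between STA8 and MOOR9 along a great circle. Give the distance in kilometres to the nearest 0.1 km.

STA8: φ = -20.01528°, λ = +23.97444°
MOOR9: φ = -20.38583°, λ = +23.39361°
Δφ = -0.3706°,  Δλ = -0.5808°
a = sin²(Δφ/2) + cos φ₁ cos φ₂ sin²(Δλ/2) = 0.000033
c = 2·arcsin(√a) = 0.011504 rad = 0.6591°
d = R·c = 6375 × 0.011504 = 73.3 km

73.3 km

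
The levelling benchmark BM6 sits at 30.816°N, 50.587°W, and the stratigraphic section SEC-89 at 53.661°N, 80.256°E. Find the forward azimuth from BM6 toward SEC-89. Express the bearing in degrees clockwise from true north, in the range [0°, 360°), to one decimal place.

Δλ = 130.8430°
y = sin Δλ · cos φ₂ = 0.448276
x = cos φ₁ sin φ₂ − sin φ₁ cos φ₂ cos Δλ = 0.890323
θ = atan2(y, x) = 26.7252° → 26.7252° (mod 360°)

26.7°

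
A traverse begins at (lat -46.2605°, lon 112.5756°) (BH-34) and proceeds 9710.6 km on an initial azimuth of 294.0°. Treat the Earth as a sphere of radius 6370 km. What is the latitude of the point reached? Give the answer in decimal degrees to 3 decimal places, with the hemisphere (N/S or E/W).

14.325°N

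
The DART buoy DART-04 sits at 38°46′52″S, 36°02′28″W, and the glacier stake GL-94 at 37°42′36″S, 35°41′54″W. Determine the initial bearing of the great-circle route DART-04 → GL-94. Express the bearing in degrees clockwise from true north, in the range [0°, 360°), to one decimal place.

DART-04: φ = -38.78111°, λ = -36.04111°
GL-94: φ = -37.71000°, λ = -35.69833°
Δλ = 0.3428°
y = sin Δλ · cos φ₂ = 0.004733
x = cos φ₁ sin φ₂ − sin φ₁ cos φ₂ cos Δλ = 0.018684
θ = atan2(y, x) = 14.2144° → 14.2144° (mod 360°)

14.2°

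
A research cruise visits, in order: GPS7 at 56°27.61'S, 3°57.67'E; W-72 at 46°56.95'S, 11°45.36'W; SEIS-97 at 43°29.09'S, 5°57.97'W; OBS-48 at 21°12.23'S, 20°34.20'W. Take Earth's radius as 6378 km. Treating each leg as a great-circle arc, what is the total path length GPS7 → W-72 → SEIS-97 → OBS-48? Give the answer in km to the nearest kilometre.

4929 km

GPS7: φ = -56.46017°, λ = +3.96117°
W-72: φ = -46.94917°, λ = -11.75600°
SEIS-97: φ = -43.48483°, λ = -5.96617°
OBS-48: φ = -21.20383°, λ = -20.57000°
GPS7→W-72: c = 0.236553 rad, d = 1508.73 km
W-72→SEIS-97: c = 0.093352 rad, d = 595.40 km
SEIS-97→OBS-48: c = 0.442973 rad, d = 2825.28 km
Total = 1508.73 + 595.40 + 2825.28 = 4929.41 km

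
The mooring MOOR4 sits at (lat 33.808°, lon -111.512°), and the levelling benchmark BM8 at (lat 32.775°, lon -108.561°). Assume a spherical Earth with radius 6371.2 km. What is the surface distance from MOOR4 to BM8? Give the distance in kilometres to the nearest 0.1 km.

Δφ = -1.0330°,  Δλ = 2.9510°
a = sin²(Δφ/2) + cos φ₁ cos φ₂ sin²(Δλ/2) = 0.000544
c = 2·arcsin(√a) = 0.046672 rad = 2.6741°
d = R·c = 6371.2 × 0.046672 = 297.4 km

297.4 km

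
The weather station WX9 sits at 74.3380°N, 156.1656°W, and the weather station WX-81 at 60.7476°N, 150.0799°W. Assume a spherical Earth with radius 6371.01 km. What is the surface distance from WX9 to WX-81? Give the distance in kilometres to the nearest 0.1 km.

Δφ = -13.5904°,  Δλ = 6.0857°
a = sin²(Δφ/2) + cos φ₁ cos φ₂ sin²(Δλ/2) = 0.014372
c = 2·arcsin(√a) = 0.240341 rad = 13.7705°
d = R·c = 6371.01 × 0.240341 = 1531.2 km

1531.2 km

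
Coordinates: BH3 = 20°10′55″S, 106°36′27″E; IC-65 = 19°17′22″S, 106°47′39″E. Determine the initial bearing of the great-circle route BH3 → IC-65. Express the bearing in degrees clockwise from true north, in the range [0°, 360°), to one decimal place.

BH3: φ = -20.18194°, λ = +106.60750°
IC-65: φ = -19.28944°, λ = +106.79417°
Δλ = 0.1867°
y = sin Δλ · cos φ₂ = 0.003075
x = cos φ₁ sin φ₂ − sin φ₁ cos φ₂ cos Δλ = 0.015575
θ = atan2(y, x) = 11.1687° → 11.1687° (mod 360°)

11.2°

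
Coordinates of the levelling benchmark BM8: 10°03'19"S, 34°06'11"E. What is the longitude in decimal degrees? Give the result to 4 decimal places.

34° + 6′/60 + 11″/3600 = 34 + 0.10000 + 0.00306 = 34.1031°

34.1031°E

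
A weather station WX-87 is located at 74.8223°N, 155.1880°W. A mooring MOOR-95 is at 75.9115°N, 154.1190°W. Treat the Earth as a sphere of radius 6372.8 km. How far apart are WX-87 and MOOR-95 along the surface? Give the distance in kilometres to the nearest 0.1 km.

124.8 km

Δφ = 1.0892°,  Δλ = 1.0690°
a = sin²(Δφ/2) + cos φ₁ cos φ₂ sin²(Δλ/2) = 0.000096
c = 2·arcsin(√a) = 0.019585 rad = 1.1221°
d = R·c = 6372.8 × 0.019585 = 124.8 km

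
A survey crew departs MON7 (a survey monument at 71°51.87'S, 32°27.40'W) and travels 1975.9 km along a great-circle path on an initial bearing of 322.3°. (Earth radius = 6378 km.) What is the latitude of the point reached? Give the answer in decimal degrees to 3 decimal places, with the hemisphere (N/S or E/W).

56.099°S

MON7: φ = -71.86450°, λ = -32.45667°
δ = d/R = 1975.9/6378 = 0.309799 rad
φ₂ = arcsin(sin φ₁ cos δ + cos φ₁ sin δ cos θ)
   = arcsin(-0.95032·0.95239 + 0.31127·0.30487·0.79122) = -56.09872°
λ₂ = λ₁ + atan2(sin θ sin δ cos φ₁, cos δ − sin φ₁ sin φ₂) = -51.98385°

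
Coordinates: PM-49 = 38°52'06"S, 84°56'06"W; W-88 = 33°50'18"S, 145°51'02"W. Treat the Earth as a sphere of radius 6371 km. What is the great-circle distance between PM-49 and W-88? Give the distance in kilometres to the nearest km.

5383 km

PM-49: φ = -38.86833°, λ = -84.93500°
W-88: φ = -33.83833°, λ = -145.85056°
Δφ = 5.0300°,  Δλ = -60.9156°
a = sin²(Δφ/2) + cos φ₁ cos φ₂ sin²(Δλ/2) = 0.168097
c = 2·arcsin(√a) = 0.844901 rad = 48.4093°
d = R·c = 6371 × 0.844901 = 5382.9 km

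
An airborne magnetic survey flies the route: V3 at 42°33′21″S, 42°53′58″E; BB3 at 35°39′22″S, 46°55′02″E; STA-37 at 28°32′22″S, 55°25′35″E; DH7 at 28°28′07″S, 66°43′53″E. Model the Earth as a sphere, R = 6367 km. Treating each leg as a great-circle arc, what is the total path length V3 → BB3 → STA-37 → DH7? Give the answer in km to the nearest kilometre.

V3: φ = -42.55583°, λ = +42.89944°
BB3: φ = -35.65611°, λ = +46.91722°
STA-37: φ = -28.53944°, λ = +55.42639°
DH7: φ = -28.46861°, λ = +66.73139°
V3→BB3: c = 0.132104 rad, d = 841.11 km
BB3→STA-37: c = 0.176646 rad, d = 1124.71 km
STA-37→DH7: c = 0.173332 rad, d = 1103.61 km
Total = 841.11 + 1124.71 + 1103.61 = 3069.42 km

3069 km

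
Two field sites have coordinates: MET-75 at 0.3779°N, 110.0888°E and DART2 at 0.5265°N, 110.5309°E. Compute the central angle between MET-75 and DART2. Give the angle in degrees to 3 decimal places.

0.466°

Δφ = 0.1486°,  Δλ = 0.4421°
a = sin²(Δφ/2) + cos φ₁ cos φ₂ sin²(Δλ/2) = 0.000017
c = 2·arcsin(√a) = 0.008140 rad = 0.4664°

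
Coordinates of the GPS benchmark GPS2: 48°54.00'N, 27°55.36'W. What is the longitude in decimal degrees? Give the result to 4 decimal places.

27° + 55.36′/60 = 27 + 0.92267 = 27.9227°

27.9227°W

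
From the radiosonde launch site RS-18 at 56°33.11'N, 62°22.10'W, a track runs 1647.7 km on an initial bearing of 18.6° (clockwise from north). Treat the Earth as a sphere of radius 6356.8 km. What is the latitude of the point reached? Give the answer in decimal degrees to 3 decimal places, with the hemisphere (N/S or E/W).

70.120°N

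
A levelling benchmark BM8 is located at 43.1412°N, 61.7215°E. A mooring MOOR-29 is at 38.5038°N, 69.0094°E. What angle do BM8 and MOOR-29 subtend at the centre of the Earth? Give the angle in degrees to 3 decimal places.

Δφ = -4.6374°,  Δλ = 7.2879°
a = sin²(Δφ/2) + cos φ₁ cos φ₂ sin²(Δλ/2) = 0.003943
c = 2·arcsin(√a) = 0.125676 rad = 7.2007°

7.201°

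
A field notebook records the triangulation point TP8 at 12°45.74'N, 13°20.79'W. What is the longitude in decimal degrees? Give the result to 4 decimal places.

13° + 20.79′/60 = 13 + 0.34650 = 13.3465°

13.3465°W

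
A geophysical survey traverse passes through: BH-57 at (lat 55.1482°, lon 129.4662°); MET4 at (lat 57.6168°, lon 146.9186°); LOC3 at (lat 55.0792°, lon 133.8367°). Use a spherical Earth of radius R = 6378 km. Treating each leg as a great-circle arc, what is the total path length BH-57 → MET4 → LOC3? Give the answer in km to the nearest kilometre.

1960 km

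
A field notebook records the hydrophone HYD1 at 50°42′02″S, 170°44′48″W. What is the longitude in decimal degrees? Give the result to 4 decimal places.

170° + 44′/60 + 48″/3600 = 170 + 0.73333 + 0.01333 = 170.7467°

170.7467°W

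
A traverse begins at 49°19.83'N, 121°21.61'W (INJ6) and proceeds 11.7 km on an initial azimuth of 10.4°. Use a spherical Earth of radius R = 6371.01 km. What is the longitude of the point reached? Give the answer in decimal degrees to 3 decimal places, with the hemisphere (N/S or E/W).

INJ6: φ = +49.33050°, λ = -121.36017°
δ = d/R = 11.7/6371.01 = 0.001836 rad
φ₂ = arcsin(sin φ₁ cos δ + cos φ₁ sin δ cos θ)
   = arcsin(0.75848·1.00000 + 0.65169·0.00184·0.98357) = 49.43399°
λ₂ = λ₁ + atan2(sin θ sin δ cos φ₁, cos δ − sin φ₁ sin φ₂) = -121.33096°

121.331°W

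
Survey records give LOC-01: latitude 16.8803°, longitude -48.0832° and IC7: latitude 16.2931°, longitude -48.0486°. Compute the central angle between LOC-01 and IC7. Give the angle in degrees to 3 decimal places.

0.588°

Δφ = -0.5872°,  Δλ = 0.0346°
a = sin²(Δφ/2) + cos φ₁ cos φ₂ sin²(Δλ/2) = 0.000026
c = 2·arcsin(√a) = 0.010265 rad = 0.5881°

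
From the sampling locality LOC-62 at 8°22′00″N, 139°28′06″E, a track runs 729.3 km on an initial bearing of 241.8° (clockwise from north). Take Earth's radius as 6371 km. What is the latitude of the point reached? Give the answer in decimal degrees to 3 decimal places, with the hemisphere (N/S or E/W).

LOC-62: φ = +8.36667°, λ = +139.46833°
δ = d/R = 729.3/6371 = 0.114472 rad
φ₂ = arcsin(sin φ₁ cos δ + cos φ₁ sin δ cos θ)
   = arcsin(0.14551·0.99346 + 0.98936·0.11422·-0.47255) = 5.23000°
λ₂ = λ₁ + atan2(sin θ sin δ cos φ₁, cos δ − sin φ₁ sin φ₂) = 133.66668°

5.230°N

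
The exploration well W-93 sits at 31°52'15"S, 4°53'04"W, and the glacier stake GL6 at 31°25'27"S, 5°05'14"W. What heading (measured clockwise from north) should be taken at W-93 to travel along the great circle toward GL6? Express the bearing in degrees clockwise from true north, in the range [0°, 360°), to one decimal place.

338.8°

W-93: φ = -31.87083°, λ = -4.88444°
GL6: φ = -31.42417°, λ = -5.08722°
Δλ = -0.2028°
y = sin Δλ · cos φ₂ = -0.003020
x = cos φ₁ sin φ₂ − sin φ₁ cos φ₂ cos Δλ = 0.007793
θ = atan2(y, x) = -21.1833° → 338.8167° (mod 360°)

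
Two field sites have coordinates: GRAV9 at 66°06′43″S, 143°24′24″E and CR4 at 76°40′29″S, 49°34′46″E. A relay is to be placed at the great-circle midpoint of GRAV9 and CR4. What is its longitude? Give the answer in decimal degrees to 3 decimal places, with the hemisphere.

112.853°E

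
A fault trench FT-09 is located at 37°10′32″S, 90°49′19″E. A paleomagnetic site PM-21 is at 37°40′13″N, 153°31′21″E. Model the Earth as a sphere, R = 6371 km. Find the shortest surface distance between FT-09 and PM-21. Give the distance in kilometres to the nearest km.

FT-09: φ = -37.17556°, λ = +90.82194°
PM-21: φ = +37.67028°, λ = +153.52250°
Δφ = 74.8458°,  Δλ = 62.7006°
a = sin²(Δφ/2) + cos φ₁ cos φ₂ sin²(Δλ/2) = 0.540006
c = 2·arcsin(√a) = 1.650895 rad = 94.5893°
d = R·c = 6371 × 1.650895 = 10517.8 km

10518 km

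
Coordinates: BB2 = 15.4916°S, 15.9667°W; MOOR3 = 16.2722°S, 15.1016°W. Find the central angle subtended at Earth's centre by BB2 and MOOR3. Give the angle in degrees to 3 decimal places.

1.141°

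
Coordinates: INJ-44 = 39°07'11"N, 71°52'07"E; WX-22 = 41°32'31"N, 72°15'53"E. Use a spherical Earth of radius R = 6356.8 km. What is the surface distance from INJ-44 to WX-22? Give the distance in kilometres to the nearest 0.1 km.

INJ-44: φ = +39.11972°, λ = +71.86861°
WX-22: φ = +41.54194°, λ = +72.26472°
Δφ = 2.4222°,  Δλ = 0.3961°
a = sin²(Δφ/2) + cos φ₁ cos φ₂ sin²(Δλ/2) = 0.000454
c = 2·arcsin(√a) = 0.042603 rad = 2.4410°
d = R·c = 6356.8 × 0.042603 = 270.8 km

270.8 km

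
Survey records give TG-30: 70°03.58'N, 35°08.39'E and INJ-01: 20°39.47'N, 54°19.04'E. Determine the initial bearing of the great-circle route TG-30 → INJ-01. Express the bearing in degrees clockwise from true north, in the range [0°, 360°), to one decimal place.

156.6°

TG-30: φ = +70.05967°, λ = +35.13983°
INJ-01: φ = +20.65783°, λ = +54.31733°
Δλ = 19.1775°
y = sin Δλ · cos φ₂ = 0.307375
x = cos φ₁ sin φ₂ − sin φ₁ cos φ₂ cos Δλ = -0.710479
θ = atan2(y, x) = 156.6052° → 156.6052° (mod 360°)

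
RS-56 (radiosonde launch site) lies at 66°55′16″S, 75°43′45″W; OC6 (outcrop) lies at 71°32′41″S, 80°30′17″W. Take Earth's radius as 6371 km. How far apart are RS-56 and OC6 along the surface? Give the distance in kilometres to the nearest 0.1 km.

547.1 km

RS-56: φ = -66.92111°, λ = -75.72917°
OC6: φ = -71.54472°, λ = -80.50472°
Δφ = -4.6236°,  Δλ = -4.7756°
a = sin²(Δφ/2) + cos φ₁ cos φ₂ sin²(Δλ/2) = 0.001843
c = 2·arcsin(√a) = 0.085876 rad = 4.9203°
d = R·c = 6371 × 0.085876 = 547.1 km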